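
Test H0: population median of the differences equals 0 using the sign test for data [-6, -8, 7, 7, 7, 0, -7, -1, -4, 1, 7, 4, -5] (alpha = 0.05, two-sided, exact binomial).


Step 1: Discard zero differences. Original n = 13; n_eff = number of nonzero differences = 12.
Nonzero differences (with sign): -6, -8, +7, +7, +7, -7, -1, -4, +1, +7, +4, -5
Step 2: Count signs: positive = 6, negative = 6.
Step 3: Under H0: P(positive) = 0.5, so the number of positives S ~ Bin(12, 0.5).
Step 4: Two-sided exact p-value = sum of Bin(12,0.5) probabilities at or below the observed probability = 1.000000.
Step 5: alpha = 0.05. fail to reject H0.

n_eff = 12, pos = 6, neg = 6, p = 1.000000, fail to reject H0.


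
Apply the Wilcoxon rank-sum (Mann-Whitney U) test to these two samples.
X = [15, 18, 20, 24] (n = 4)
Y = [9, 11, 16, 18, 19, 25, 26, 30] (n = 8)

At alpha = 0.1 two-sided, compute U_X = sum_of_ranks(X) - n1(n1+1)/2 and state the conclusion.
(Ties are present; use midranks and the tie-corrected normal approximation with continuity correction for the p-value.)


Step 1: Combine and sort all 12 observations; assign midranks.
sorted (value, group): (9,Y), (11,Y), (15,X), (16,Y), (18,X), (18,Y), (19,Y), (20,X), (24,X), (25,Y), (26,Y), (30,Y)
ranks: 9->1, 11->2, 15->3, 16->4, 18->5.5, 18->5.5, 19->7, 20->8, 24->9, 25->10, 26->11, 30->12
Step 2: Rank sum for X: R1 = 3 + 5.5 + 8 + 9 = 25.5.
Step 3: U_X = R1 - n1(n1+1)/2 = 25.5 - 4*5/2 = 25.5 - 10 = 15.5.
       U_Y = n1*n2 - U_X = 32 - 15.5 = 16.5.
Step 4: Ties are present, so use the tie-corrected normal approximation (with continuity correction) for the p-value.
Step 5: p-value = 1.000000; compare to alpha = 0.1. fail to reject H0.

U_X = 15.5, p = 1.000000, fail to reject H0 at alpha = 0.1.


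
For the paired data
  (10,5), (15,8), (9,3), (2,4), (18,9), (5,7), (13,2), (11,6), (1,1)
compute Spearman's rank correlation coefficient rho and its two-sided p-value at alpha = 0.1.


Step 1: Rank x and y separately (midranks; no ties here).
rank(x): 10->5, 15->8, 9->4, 2->2, 18->9, 5->3, 13->7, 11->6, 1->1
rank(y): 5->5, 8->8, 3->3, 4->4, 9->9, 7->7, 2->2, 6->6, 1->1
Step 2: d_i = R_x(i) - R_y(i); compute d_i^2.
  (5-5)^2=0, (8-8)^2=0, (4-3)^2=1, (2-4)^2=4, (9-9)^2=0, (3-7)^2=16, (7-2)^2=25, (6-6)^2=0, (1-1)^2=0
sum(d^2) = 46.
Step 3: rho = 1 - 6*46 / (9*(9^2 - 1)) = 1 - 276/720 = 0.616667.
Step 4: Under H0, t = rho * sqrt((n-2)/(1-rho^2)) = 2.0725 ~ t(7).
Step 5: Two-sided p-value from the t-distribution with 7 df = 0.076929.
Step 6: alpha = 0.1. reject H0.

rho = 0.6167, p = 0.076929, reject H0 at alpha = 0.1.


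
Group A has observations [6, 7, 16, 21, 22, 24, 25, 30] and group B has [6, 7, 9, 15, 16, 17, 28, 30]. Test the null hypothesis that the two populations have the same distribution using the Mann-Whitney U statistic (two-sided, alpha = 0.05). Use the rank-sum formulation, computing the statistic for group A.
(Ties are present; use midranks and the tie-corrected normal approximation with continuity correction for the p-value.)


Step 1: Combine and sort all 16 observations; assign midranks.
sorted (value, group): (6,X), (6,Y), (7,X), (7,Y), (9,Y), (15,Y), (16,X), (16,Y), (17,Y), (21,X), (22,X), (24,X), (25,X), (28,Y), (30,X), (30,Y)
ranks: 6->1.5, 6->1.5, 7->3.5, 7->3.5, 9->5, 15->6, 16->7.5, 16->7.5, 17->9, 21->10, 22->11, 24->12, 25->13, 28->14, 30->15.5, 30->15.5
Step 2: Rank sum for X: R1 = 1.5 + 3.5 + 7.5 + 10 + 11 + 12 + 13 + 15.5 = 74.
Step 3: U_X = R1 - n1(n1+1)/2 = 74 - 8*9/2 = 74 - 36 = 38.
       U_Y = n1*n2 - U_X = 64 - 38 = 26.
Step 4: Ties are present, so use the tie-corrected normal approximation (with continuity correction) for the p-value.
Step 5: p-value = 0.562372; compare to alpha = 0.05. fail to reject H0.

U_X = 38, p = 0.562372, fail to reject H0 at alpha = 0.05.


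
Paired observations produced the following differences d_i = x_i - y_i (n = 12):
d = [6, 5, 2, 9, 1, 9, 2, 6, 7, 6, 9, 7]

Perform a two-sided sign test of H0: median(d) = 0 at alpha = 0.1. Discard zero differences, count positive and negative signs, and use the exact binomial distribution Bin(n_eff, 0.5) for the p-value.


Step 1: Discard zero differences. Original n = 12; n_eff = number of nonzero differences = 12.
Nonzero differences (with sign): +6, +5, +2, +9, +1, +9, +2, +6, +7, +6, +9, +7
Step 2: Count signs: positive = 12, negative = 0.
Step 3: Under H0: P(positive) = 0.5, so the number of positives S ~ Bin(12, 0.5).
Step 4: Two-sided exact p-value = sum of Bin(12,0.5) probabilities at or below the observed probability = 0.000488.
Step 5: alpha = 0.1. reject H0.

n_eff = 12, pos = 12, neg = 0, p = 0.000488, reject H0.


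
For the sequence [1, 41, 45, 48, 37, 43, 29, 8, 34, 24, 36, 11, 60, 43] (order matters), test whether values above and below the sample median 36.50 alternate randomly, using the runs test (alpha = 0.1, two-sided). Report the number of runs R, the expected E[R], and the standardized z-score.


Step 1: Compute median = 36.50; label A = above, B = below.
Labels in order: BAAAAABBBBBBAA  (n_A = 7, n_B = 7)
Step 2: Count runs R = 4.
Step 3: Under H0 (random ordering), E[R] = 2*n_A*n_B/(n_A+n_B) + 1 = 2*7*7/14 + 1 = 8.0000.
        Var[R] = 2*n_A*n_B*(2*n_A*n_B - n_A - n_B) / ((n_A+n_B)^2 * (n_A+n_B-1)) = 8232/2548 = 3.2308.
        SD[R] = 1.7974.
Step 4: Continuity-corrected z = (R + 0.5 - E[R]) / SD[R] = (4 + 0.5 - 8.0000) / 1.7974 = -1.9472.
Step 5: Two-sided p-value via normal approximation = 2*(1 - Phi(|z|)) = 0.051508.
Step 6: alpha = 0.1. reject H0.

R = 4, z = -1.9472, p = 0.051508, reject H0.


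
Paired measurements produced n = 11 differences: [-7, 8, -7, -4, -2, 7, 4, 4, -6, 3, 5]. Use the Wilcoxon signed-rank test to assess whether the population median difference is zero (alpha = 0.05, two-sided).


Step 1: Drop any zero differences (none here) and take |d_i|.
|d| = [7, 8, 7, 4, 2, 7, 4, 4, 6, 3, 5]
Step 2: Midrank |d_i| (ties get averaged ranks).
ranks: |7|->9, |8|->11, |7|->9, |4|->4, |2|->1, |7|->9, |4|->4, |4|->4, |6|->7, |3|->2, |5|->6
Step 3: Attach original signs; sum ranks with positive sign and with negative sign.
W+ = 11 + 9 + 4 + 4 + 2 + 6 = 36
W- = 9 + 9 + 4 + 1 + 7 = 30
(Check: W+ + W- = 66 should equal n(n+1)/2 = 66.)
Step 4: Test statistic W = min(W+, W-) = 30.
Step 5: Ties in |d|, so use the tie-corrected normal approximation.
        E[W] = n(n+1)/4 = 11*12/4 = 33.
        Tie groups: |d|=4 (t=3), |d|=7 (t=3); sum(t^3 - t) = 48.
        Var[W] = n(n+1)(2n+1)/24 - sum(t^3-t)/48 = 3036/24 - 48/48 = 125.5.
        z = (W - E[W]) / sqrt(Var[W]) = (30 - 33) / 11.2027 = -0.2678.
        Two-sided p = 2*Phi(z) = 0.788859.
Step 6: alpha = 0.05. fail to reject H0.

W+ = 36, W- = 30, W = min = 30, p = 0.788859, fail to reject H0.


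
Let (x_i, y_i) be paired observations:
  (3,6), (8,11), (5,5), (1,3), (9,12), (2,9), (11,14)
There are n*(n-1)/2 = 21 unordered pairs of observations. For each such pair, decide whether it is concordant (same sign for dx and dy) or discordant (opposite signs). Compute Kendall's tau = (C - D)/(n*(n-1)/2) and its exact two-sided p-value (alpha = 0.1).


Step 1: Enumerate the 21 unordered pairs (i,j) with i<j and classify each by sign(x_j-x_i) * sign(y_j-y_i).
  (1,2):dx=+5,dy=+5->C; (1,3):dx=+2,dy=-1->D; (1,4):dx=-2,dy=-3->C; (1,5):dx=+6,dy=+6->C
  (1,6):dx=-1,dy=+3->D; (1,7):dx=+8,dy=+8->C; (2,3):dx=-3,dy=-6->C; (2,4):dx=-7,dy=-8->C
  (2,5):dx=+1,dy=+1->C; (2,6):dx=-6,dy=-2->C; (2,7):dx=+3,dy=+3->C; (3,4):dx=-4,dy=-2->C
  (3,5):dx=+4,dy=+7->C; (3,6):dx=-3,dy=+4->D; (3,7):dx=+6,dy=+9->C; (4,5):dx=+8,dy=+9->C
  (4,6):dx=+1,dy=+6->C; (4,7):dx=+10,dy=+11->C; (5,6):dx=-7,dy=-3->C; (5,7):dx=+2,dy=+2->C
  (6,7):dx=+9,dy=+5->C
Step 2: C = 18, D = 3, total pairs = 21.
Step 3: tau = (C - D)/(n(n-1)/2) = (18 - 3)/21 = 0.714286.
Step 4: Exact two-sided p-value (enumerate n! = 5040 permutations of y under H0): p = 0.030159.
Step 5: alpha = 0.1. reject H0.

tau_b = 0.7143 (C=18, D=3), p = 0.030159, reject H0.


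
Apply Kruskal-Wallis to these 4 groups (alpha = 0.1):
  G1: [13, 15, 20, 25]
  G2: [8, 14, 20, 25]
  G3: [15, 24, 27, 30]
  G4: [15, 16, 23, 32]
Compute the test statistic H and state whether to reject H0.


Step 1: Combine all N = 16 observations and assign midranks.
sorted (value, group, rank): (8,G2,1), (13,G1,2), (14,G2,3), (15,G1,5), (15,G3,5), (15,G4,5), (16,G4,7), (20,G1,8.5), (20,G2,8.5), (23,G4,10), (24,G3,11), (25,G1,12.5), (25,G2,12.5), (27,G3,14), (30,G3,15), (32,G4,16)
Step 2: Sum ranks within each group.
R_1 = 28 (n_1 = 4)
R_2 = 25 (n_2 = 4)
R_3 = 45 (n_3 = 4)
R_4 = 38 (n_4 = 4)
Step 3: H = 12/(N(N+1)) * sum(R_i^2/n_i) - 3(N+1)
     = 12/(16*17) * (28^2/4 + 25^2/4 + 45^2/4 + 38^2/4) - 3*17
     = 0.044118 * 1219.5 - 51
     = 2.801471.
Step 4: Ties present; correction factor C = 1 - 36/(16^3 - 16) = 0.991176. Corrected H = 2.801471 / 0.991176 = 2.826409.
Step 5: Under H0, H ~ chi^2(3); p-value = 0.419171.
Step 6: alpha = 0.1. fail to reject H0.

H = 2.8264, df = 3, p = 0.419171, fail to reject H0.


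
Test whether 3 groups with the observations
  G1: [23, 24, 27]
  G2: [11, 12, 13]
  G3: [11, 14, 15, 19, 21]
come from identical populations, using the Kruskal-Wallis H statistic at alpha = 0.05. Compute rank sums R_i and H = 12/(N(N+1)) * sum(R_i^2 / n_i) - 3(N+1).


Step 1: Combine all N = 11 observations and assign midranks.
sorted (value, group, rank): (11,G2,1.5), (11,G3,1.5), (12,G2,3), (13,G2,4), (14,G3,5), (15,G3,6), (19,G3,7), (21,G3,8), (23,G1,9), (24,G1,10), (27,G1,11)
Step 2: Sum ranks within each group.
R_1 = 30 (n_1 = 3)
R_2 = 8.5 (n_2 = 3)
R_3 = 27.5 (n_3 = 5)
Step 3: H = 12/(N(N+1)) * sum(R_i^2/n_i) - 3(N+1)
     = 12/(11*12) * (30^2/3 + 8.5^2/3 + 27.5^2/5) - 3*12
     = 0.090909 * 475.333 - 36
     = 7.212121.
Step 4: Ties present; correction factor C = 1 - 6/(11^3 - 11) = 0.995455. Corrected H = 7.212121 / 0.995455 = 7.245053.
Step 5: Under H0, H ~ chi^2(2); p-value = 0.026715.
Step 6: alpha = 0.05. reject H0.

H = 7.2451, df = 2, p = 0.026715, reject H0.


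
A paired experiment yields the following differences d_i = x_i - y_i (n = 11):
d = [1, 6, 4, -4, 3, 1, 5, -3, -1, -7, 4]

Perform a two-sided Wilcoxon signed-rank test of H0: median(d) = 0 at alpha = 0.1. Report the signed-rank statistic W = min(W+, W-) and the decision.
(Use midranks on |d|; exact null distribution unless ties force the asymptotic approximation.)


Step 1: Drop any zero differences (none here) and take |d_i|.
|d| = [1, 6, 4, 4, 3, 1, 5, 3, 1, 7, 4]
Step 2: Midrank |d_i| (ties get averaged ranks).
ranks: |1|->2, |6|->10, |4|->7, |4|->7, |3|->4.5, |1|->2, |5|->9, |3|->4.5, |1|->2, |7|->11, |4|->7
Step 3: Attach original signs; sum ranks with positive sign and with negative sign.
W+ = 2 + 10 + 7 + 4.5 + 2 + 9 + 7 = 41.5
W- = 7 + 4.5 + 2 + 11 = 24.5
(Check: W+ + W- = 66 should equal n(n+1)/2 = 66.)
Step 4: Test statistic W = min(W+, W-) = 24.5.
Step 5: Ties in |d|, so use the tie-corrected normal approximation.
        E[W] = n(n+1)/4 = 11*12/4 = 33.
        Tie groups: |d|=1 (t=3), |d|=3 (t=2), |d|=4 (t=3); sum(t^3 - t) = 54.
        Var[W] = n(n+1)(2n+1)/24 - sum(t^3-t)/48 = 3036/24 - 54/48 = 125.375.
        z = (W - E[W]) / sqrt(Var[W]) = (24.5 - 33) / 11.1971 = -0.7591.
        Two-sided p = 2*Phi(z) = 0.447778.
Step 6: alpha = 0.1. fail to reject H0.

W+ = 41.5, W- = 24.5, W = min = 24.5, p = 0.447778, fail to reject H0.


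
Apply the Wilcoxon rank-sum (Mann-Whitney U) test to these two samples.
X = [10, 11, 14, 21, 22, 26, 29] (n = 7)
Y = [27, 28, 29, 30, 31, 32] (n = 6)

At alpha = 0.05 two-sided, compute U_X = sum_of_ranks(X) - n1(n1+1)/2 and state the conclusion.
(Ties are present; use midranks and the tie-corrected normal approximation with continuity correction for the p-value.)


Step 1: Combine and sort all 13 observations; assign midranks.
sorted (value, group): (10,X), (11,X), (14,X), (21,X), (22,X), (26,X), (27,Y), (28,Y), (29,X), (29,Y), (30,Y), (31,Y), (32,Y)
ranks: 10->1, 11->2, 14->3, 21->4, 22->5, 26->6, 27->7, 28->8, 29->9.5, 29->9.5, 30->11, 31->12, 32->13
Step 2: Rank sum for X: R1 = 1 + 2 + 3 + 4 + 5 + 6 + 9.5 = 30.5.
Step 3: U_X = R1 - n1(n1+1)/2 = 30.5 - 7*8/2 = 30.5 - 28 = 2.5.
       U_Y = n1*n2 - U_X = 42 - 2.5 = 39.5.
Step 4: Ties are present, so use the tie-corrected normal approximation (with continuity correction) for the p-value.
Step 5: p-value = 0.010025; compare to alpha = 0.05. reject H0.

U_X = 2.5, p = 0.010025, reject H0 at alpha = 0.05.


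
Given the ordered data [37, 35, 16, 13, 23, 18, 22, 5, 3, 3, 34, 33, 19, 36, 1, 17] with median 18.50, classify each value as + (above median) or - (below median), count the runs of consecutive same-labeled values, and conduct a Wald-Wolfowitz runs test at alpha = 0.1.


Step 1: Compute median = 18.50; label A = above, B = below.
Labels in order: AABBABABBBAAAABB  (n_A = 8, n_B = 8)
Step 2: Count runs R = 8.
Step 3: Under H0 (random ordering), E[R] = 2*n_A*n_B/(n_A+n_B) + 1 = 2*8*8/16 + 1 = 9.0000.
        Var[R] = 2*n_A*n_B*(2*n_A*n_B - n_A - n_B) / ((n_A+n_B)^2 * (n_A+n_B-1)) = 14336/3840 = 3.7333.
        SD[R] = 1.9322.
Step 4: Continuity-corrected z = (R + 0.5 - E[R]) / SD[R] = (8 + 0.5 - 9.0000) / 1.9322 = -0.2588.
Step 5: Two-sided p-value via normal approximation = 2*(1 - Phi(|z|)) = 0.795809.
Step 6: alpha = 0.1. fail to reject H0.

R = 8, z = -0.2588, p = 0.795809, fail to reject H0.


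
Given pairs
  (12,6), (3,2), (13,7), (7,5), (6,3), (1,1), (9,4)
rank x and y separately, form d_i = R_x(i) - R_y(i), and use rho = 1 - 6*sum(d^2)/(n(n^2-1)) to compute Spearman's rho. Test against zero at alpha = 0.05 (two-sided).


Step 1: Rank x and y separately (midranks; no ties here).
rank(x): 12->6, 3->2, 13->7, 7->4, 6->3, 1->1, 9->5
rank(y): 6->6, 2->2, 7->7, 5->5, 3->3, 1->1, 4->4
Step 2: d_i = R_x(i) - R_y(i); compute d_i^2.
  (6-6)^2=0, (2-2)^2=0, (7-7)^2=0, (4-5)^2=1, (3-3)^2=0, (1-1)^2=0, (5-4)^2=1
sum(d^2) = 2.
Step 3: rho = 1 - 6*2 / (7*(7^2 - 1)) = 1 - 12/336 = 0.964286.
Step 4: Under H0, t = rho * sqrt((n-2)/(1-rho^2)) = 8.1408 ~ t(5).
Step 5: Two-sided p-value from the t-distribution with 5 df = 0.000454.
Step 6: alpha = 0.05. reject H0.

rho = 0.9643, p = 0.000454, reject H0 at alpha = 0.05.


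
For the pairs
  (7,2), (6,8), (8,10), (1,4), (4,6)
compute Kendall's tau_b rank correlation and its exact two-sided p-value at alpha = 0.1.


Step 1: Enumerate the 10 unordered pairs (i,j) with i<j and classify each by sign(x_j-x_i) * sign(y_j-y_i).
  (1,2):dx=-1,dy=+6->D; (1,3):dx=+1,dy=+8->C; (1,4):dx=-6,dy=+2->D; (1,5):dx=-3,dy=+4->D
  (2,3):dx=+2,dy=+2->C; (2,4):dx=-5,dy=-4->C; (2,5):dx=-2,dy=-2->C; (3,4):dx=-7,dy=-6->C
  (3,5):dx=-4,dy=-4->C; (4,5):dx=+3,dy=+2->C
Step 2: C = 7, D = 3, total pairs = 10.
Step 3: tau = (C - D)/(n(n-1)/2) = (7 - 3)/10 = 0.400000.
Step 4: Exact two-sided p-value (enumerate n! = 120 permutations of y under H0): p = 0.483333.
Step 5: alpha = 0.1. fail to reject H0.

tau_b = 0.4000 (C=7, D=3), p = 0.483333, fail to reject H0.


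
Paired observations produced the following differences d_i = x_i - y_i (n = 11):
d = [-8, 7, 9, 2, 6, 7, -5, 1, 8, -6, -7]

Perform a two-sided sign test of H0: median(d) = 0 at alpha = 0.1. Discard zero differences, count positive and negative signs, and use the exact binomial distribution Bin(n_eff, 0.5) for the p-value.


Step 1: Discard zero differences. Original n = 11; n_eff = number of nonzero differences = 11.
Nonzero differences (with sign): -8, +7, +9, +2, +6, +7, -5, +1, +8, -6, -7
Step 2: Count signs: positive = 7, negative = 4.
Step 3: Under H0: P(positive) = 0.5, so the number of positives S ~ Bin(11, 0.5).
Step 4: Two-sided exact p-value = sum of Bin(11,0.5) probabilities at or below the observed probability = 0.548828.
Step 5: alpha = 0.1. fail to reject H0.

n_eff = 11, pos = 7, neg = 4, p = 0.548828, fail to reject H0.


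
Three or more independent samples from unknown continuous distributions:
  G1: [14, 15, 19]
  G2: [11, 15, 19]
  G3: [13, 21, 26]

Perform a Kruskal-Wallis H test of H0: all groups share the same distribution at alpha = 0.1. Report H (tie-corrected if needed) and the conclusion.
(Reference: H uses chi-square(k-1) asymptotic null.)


Step 1: Combine all N = 9 observations and assign midranks.
sorted (value, group, rank): (11,G2,1), (13,G3,2), (14,G1,3), (15,G1,4.5), (15,G2,4.5), (19,G1,6.5), (19,G2,6.5), (21,G3,8), (26,G3,9)
Step 2: Sum ranks within each group.
R_1 = 14 (n_1 = 3)
R_2 = 12 (n_2 = 3)
R_3 = 19 (n_3 = 3)
Step 3: H = 12/(N(N+1)) * sum(R_i^2/n_i) - 3(N+1)
     = 12/(9*10) * (14^2/3 + 12^2/3 + 19^2/3) - 3*10
     = 0.133333 * 233.667 - 30
     = 1.155556.
Step 4: Ties present; correction factor C = 1 - 12/(9^3 - 9) = 0.983333. Corrected H = 1.155556 / 0.983333 = 1.175141.
Step 5: Under H0, H ~ chi^2(2); p-value = 0.555676.
Step 6: alpha = 0.1. fail to reject H0.

H = 1.1751, df = 2, p = 0.555676, fail to reject H0.


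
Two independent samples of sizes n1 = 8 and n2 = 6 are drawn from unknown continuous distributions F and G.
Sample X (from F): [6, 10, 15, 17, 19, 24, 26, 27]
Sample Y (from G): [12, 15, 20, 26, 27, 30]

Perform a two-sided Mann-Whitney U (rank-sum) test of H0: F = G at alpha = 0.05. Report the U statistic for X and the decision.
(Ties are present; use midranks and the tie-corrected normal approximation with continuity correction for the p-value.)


Step 1: Combine and sort all 14 observations; assign midranks.
sorted (value, group): (6,X), (10,X), (12,Y), (15,X), (15,Y), (17,X), (19,X), (20,Y), (24,X), (26,X), (26,Y), (27,X), (27,Y), (30,Y)
ranks: 6->1, 10->2, 12->3, 15->4.5, 15->4.5, 17->6, 19->7, 20->8, 24->9, 26->10.5, 26->10.5, 27->12.5, 27->12.5, 30->14
Step 2: Rank sum for X: R1 = 1 + 2 + 4.5 + 6 + 7 + 9 + 10.5 + 12.5 = 52.5.
Step 3: U_X = R1 - n1(n1+1)/2 = 52.5 - 8*9/2 = 52.5 - 36 = 16.5.
       U_Y = n1*n2 - U_X = 48 - 16.5 = 31.5.
Step 4: Ties are present, so use the tie-corrected normal approximation (with continuity correction) for the p-value.
Step 5: p-value = 0.364571; compare to alpha = 0.05. fail to reject H0.

U_X = 16.5, p = 0.364571, fail to reject H0 at alpha = 0.05.


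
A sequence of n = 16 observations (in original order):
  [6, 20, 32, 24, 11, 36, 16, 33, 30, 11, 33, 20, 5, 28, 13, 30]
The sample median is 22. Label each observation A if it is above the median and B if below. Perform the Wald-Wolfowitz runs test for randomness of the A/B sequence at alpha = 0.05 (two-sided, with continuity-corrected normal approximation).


Step 1: Compute median = 22; label A = above, B = below.
Labels in order: BBAABABAABABBABA  (n_A = 8, n_B = 8)
Step 2: Count runs R = 12.
Step 3: Under H0 (random ordering), E[R] = 2*n_A*n_B/(n_A+n_B) + 1 = 2*8*8/16 + 1 = 9.0000.
        Var[R] = 2*n_A*n_B*(2*n_A*n_B - n_A - n_B) / ((n_A+n_B)^2 * (n_A+n_B-1)) = 14336/3840 = 3.7333.
        SD[R] = 1.9322.
Step 4: Continuity-corrected z = (R - 0.5 - E[R]) / SD[R] = (12 - 0.5 - 9.0000) / 1.9322 = 1.2939.
Step 5: Two-sided p-value via normal approximation = 2*(1 - Phi(|z|)) = 0.195709.
Step 6: alpha = 0.05. fail to reject H0.

R = 12, z = 1.2939, p = 0.195709, fail to reject H0.


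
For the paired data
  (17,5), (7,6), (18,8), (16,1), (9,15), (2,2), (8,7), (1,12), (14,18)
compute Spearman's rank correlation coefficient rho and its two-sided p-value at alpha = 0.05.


Step 1: Rank x and y separately (midranks; no ties here).
rank(x): 17->8, 7->3, 18->9, 16->7, 9->5, 2->2, 8->4, 1->1, 14->6
rank(y): 5->3, 6->4, 8->6, 1->1, 15->8, 2->2, 7->5, 12->7, 18->9
Step 2: d_i = R_x(i) - R_y(i); compute d_i^2.
  (8-3)^2=25, (3-4)^2=1, (9-6)^2=9, (7-1)^2=36, (5-8)^2=9, (2-2)^2=0, (4-5)^2=1, (1-7)^2=36, (6-9)^2=9
sum(d^2) = 126.
Step 3: rho = 1 - 6*126 / (9*(9^2 - 1)) = 1 - 756/720 = -0.050000.
Step 4: Under H0, t = rho * sqrt((n-2)/(1-rho^2)) = -0.1325 ~ t(7).
Step 5: Two-sided p-value from the t-distribution with 7 df = 0.898353.
Step 6: alpha = 0.05. fail to reject H0.

rho = -0.0500, p = 0.898353, fail to reject H0 at alpha = 0.05.


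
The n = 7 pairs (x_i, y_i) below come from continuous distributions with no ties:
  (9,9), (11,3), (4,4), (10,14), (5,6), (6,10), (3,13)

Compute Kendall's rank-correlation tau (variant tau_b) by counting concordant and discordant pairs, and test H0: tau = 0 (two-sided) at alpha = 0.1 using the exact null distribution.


Step 1: Enumerate the 21 unordered pairs (i,j) with i<j and classify each by sign(x_j-x_i) * sign(y_j-y_i).
  (1,2):dx=+2,dy=-6->D; (1,3):dx=-5,dy=-5->C; (1,4):dx=+1,dy=+5->C; (1,5):dx=-4,dy=-3->C
  (1,6):dx=-3,dy=+1->D; (1,7):dx=-6,dy=+4->D; (2,3):dx=-7,dy=+1->D; (2,4):dx=-1,dy=+11->D
  (2,5):dx=-6,dy=+3->D; (2,6):dx=-5,dy=+7->D; (2,7):dx=-8,dy=+10->D; (3,4):dx=+6,dy=+10->C
  (3,5):dx=+1,dy=+2->C; (3,6):dx=+2,dy=+6->C; (3,7):dx=-1,dy=+9->D; (4,5):dx=-5,dy=-8->C
  (4,6):dx=-4,dy=-4->C; (4,7):dx=-7,dy=-1->C; (5,6):dx=+1,dy=+4->C; (5,7):dx=-2,dy=+7->D
  (6,7):dx=-3,dy=+3->D
Step 2: C = 10, D = 11, total pairs = 21.
Step 3: tau = (C - D)/(n(n-1)/2) = (10 - 11)/21 = -0.047619.
Step 4: Exact two-sided p-value (enumerate n! = 5040 permutations of y under H0): p = 1.000000.
Step 5: alpha = 0.1. fail to reject H0.

tau_b = -0.0476 (C=10, D=11), p = 1.000000, fail to reject H0.


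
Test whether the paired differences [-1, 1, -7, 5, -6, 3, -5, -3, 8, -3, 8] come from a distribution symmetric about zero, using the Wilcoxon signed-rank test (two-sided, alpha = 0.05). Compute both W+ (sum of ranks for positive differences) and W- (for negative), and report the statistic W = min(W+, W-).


Step 1: Drop any zero differences (none here) and take |d_i|.
|d| = [1, 1, 7, 5, 6, 3, 5, 3, 8, 3, 8]
Step 2: Midrank |d_i| (ties get averaged ranks).
ranks: |1|->1.5, |1|->1.5, |7|->9, |5|->6.5, |6|->8, |3|->4, |5|->6.5, |3|->4, |8|->10.5, |3|->4, |8|->10.5
Step 3: Attach original signs; sum ranks with positive sign and with negative sign.
W+ = 1.5 + 6.5 + 4 + 10.5 + 10.5 = 33
W- = 1.5 + 9 + 8 + 6.5 + 4 + 4 = 33
(Check: W+ + W- = 66 should equal n(n+1)/2 = 66.)
Step 4: Test statistic W = min(W+, W-) = 33.
Step 5: Ties in |d|, so use the tie-corrected normal approximation.
        E[W] = n(n+1)/4 = 11*12/4 = 33.
        Tie groups: |d|=1 (t=2), |d|=3 (t=3), |d|=5 (t=2), |d|=8 (t=2); sum(t^3 - t) = 42.
        Var[W] = n(n+1)(2n+1)/24 - sum(t^3-t)/48 = 3036/24 - 42/48 = 125.625.
        z = (W - E[W]) / sqrt(Var[W]) = (33 - 33) / 11.2083 = 0.0000.
        Two-sided p = 2*Phi(z) = 1.000000.
Step 6: alpha = 0.05. fail to reject H0.

W+ = 33, W- = 33, W = min = 33, p = 1.000000, fail to reject H0.


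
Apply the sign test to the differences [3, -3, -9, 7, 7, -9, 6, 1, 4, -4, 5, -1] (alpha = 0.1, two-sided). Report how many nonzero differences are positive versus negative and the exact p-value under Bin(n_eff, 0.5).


Step 1: Discard zero differences. Original n = 12; n_eff = number of nonzero differences = 12.
Nonzero differences (with sign): +3, -3, -9, +7, +7, -9, +6, +1, +4, -4, +5, -1
Step 2: Count signs: positive = 7, negative = 5.
Step 3: Under H0: P(positive) = 0.5, so the number of positives S ~ Bin(12, 0.5).
Step 4: Two-sided exact p-value = sum of Bin(12,0.5) probabilities at or below the observed probability = 0.774414.
Step 5: alpha = 0.1. fail to reject H0.

n_eff = 12, pos = 7, neg = 5, p = 0.774414, fail to reject H0.


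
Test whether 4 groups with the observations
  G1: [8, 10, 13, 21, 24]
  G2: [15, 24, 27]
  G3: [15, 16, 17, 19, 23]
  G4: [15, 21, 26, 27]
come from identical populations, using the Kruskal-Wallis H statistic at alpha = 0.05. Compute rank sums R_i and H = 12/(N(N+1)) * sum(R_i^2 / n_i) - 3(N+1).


Step 1: Combine all N = 17 observations and assign midranks.
sorted (value, group, rank): (8,G1,1), (10,G1,2), (13,G1,3), (15,G2,5), (15,G3,5), (15,G4,5), (16,G3,7), (17,G3,8), (19,G3,9), (21,G1,10.5), (21,G4,10.5), (23,G3,12), (24,G1,13.5), (24,G2,13.5), (26,G4,15), (27,G2,16.5), (27,G4,16.5)
Step 2: Sum ranks within each group.
R_1 = 30 (n_1 = 5)
R_2 = 35 (n_2 = 3)
R_3 = 41 (n_3 = 5)
R_4 = 47 (n_4 = 4)
Step 3: H = 12/(N(N+1)) * sum(R_i^2/n_i) - 3(N+1)
     = 12/(17*18) * (30^2/5 + 35^2/3 + 41^2/5 + 47^2/4) - 3*18
     = 0.039216 * 1476.78 - 54
     = 3.913072.
Step 4: Ties present; correction factor C = 1 - 42/(17^3 - 17) = 0.991422. Corrected H = 3.913072 / 0.991422 = 3.946930.
Step 5: Under H0, H ~ chi^2(3); p-value = 0.267252.
Step 6: alpha = 0.05. fail to reject H0.

H = 3.9469, df = 3, p = 0.267252, fail to reject H0.


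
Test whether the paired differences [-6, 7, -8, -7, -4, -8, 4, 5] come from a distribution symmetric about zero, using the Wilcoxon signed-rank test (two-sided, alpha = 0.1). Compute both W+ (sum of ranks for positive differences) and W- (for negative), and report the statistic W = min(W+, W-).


Step 1: Drop any zero differences (none here) and take |d_i|.
|d| = [6, 7, 8, 7, 4, 8, 4, 5]
Step 2: Midrank |d_i| (ties get averaged ranks).
ranks: |6|->4, |7|->5.5, |8|->7.5, |7|->5.5, |4|->1.5, |8|->7.5, |4|->1.5, |5|->3
Step 3: Attach original signs; sum ranks with positive sign and with negative sign.
W+ = 5.5 + 1.5 + 3 = 10
W- = 4 + 7.5 + 5.5 + 1.5 + 7.5 = 26
(Check: W+ + W- = 36 should equal n(n+1)/2 = 36.)
Step 4: Test statistic W = min(W+, W-) = 10.
Step 5: Ties in |d|, so use the tie-corrected normal approximation.
        E[W] = n(n+1)/4 = 8*9/4 = 18.
        Tie groups: |d|=4 (t=2), |d|=7 (t=2), |d|=8 (t=2); sum(t^3 - t) = 18.
        Var[W] = n(n+1)(2n+1)/24 - sum(t^3-t)/48 = 1224/24 - 18/48 = 50.625.
        z = (W - E[W]) / sqrt(Var[W]) = (10 - 18) / 7.1151 = -1.1244.
        Two-sided p = 2*Phi(z) = 0.260858.
Step 6: alpha = 0.1. fail to reject H0.

W+ = 10, W- = 26, W = min = 10, p = 0.260858, fail to reject H0.


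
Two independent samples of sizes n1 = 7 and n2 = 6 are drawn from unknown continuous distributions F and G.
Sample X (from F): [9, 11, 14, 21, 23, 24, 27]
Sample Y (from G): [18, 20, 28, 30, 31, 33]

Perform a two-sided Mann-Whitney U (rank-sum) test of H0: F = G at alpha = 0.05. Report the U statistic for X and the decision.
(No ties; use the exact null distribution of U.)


Step 1: Combine and sort all 13 observations; assign midranks.
sorted (value, group): (9,X), (11,X), (14,X), (18,Y), (20,Y), (21,X), (23,X), (24,X), (27,X), (28,Y), (30,Y), (31,Y), (33,Y)
ranks: 9->1, 11->2, 14->3, 18->4, 20->5, 21->6, 23->7, 24->8, 27->9, 28->10, 30->11, 31->12, 33->13
Step 2: Rank sum for X: R1 = 1 + 2 + 3 + 6 + 7 + 8 + 9 = 36.
Step 3: U_X = R1 - n1(n1+1)/2 = 36 - 7*8/2 = 36 - 28 = 8.
       U_Y = n1*n2 - U_X = 42 - 8 = 34.
Step 4: No ties, so the exact null distribution of U (based on enumerating the C(13,7) = 1716 equally likely rank assignments) gives the two-sided p-value.
Step 5: p-value = 0.073427; compare to alpha = 0.05. fail to reject H0.

U_X = 8, p = 0.073427, fail to reject H0 at alpha = 0.05.


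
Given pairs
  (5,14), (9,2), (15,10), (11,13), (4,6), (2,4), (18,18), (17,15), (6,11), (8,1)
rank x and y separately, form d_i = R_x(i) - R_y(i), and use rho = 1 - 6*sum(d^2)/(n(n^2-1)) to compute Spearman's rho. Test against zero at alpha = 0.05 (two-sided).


Step 1: Rank x and y separately (midranks; no ties here).
rank(x): 5->3, 9->6, 15->8, 11->7, 4->2, 2->1, 18->10, 17->9, 6->4, 8->5
rank(y): 14->8, 2->2, 10->5, 13->7, 6->4, 4->3, 18->10, 15->9, 11->6, 1->1
Step 2: d_i = R_x(i) - R_y(i); compute d_i^2.
  (3-8)^2=25, (6-2)^2=16, (8-5)^2=9, (7-7)^2=0, (2-4)^2=4, (1-3)^2=4, (10-10)^2=0, (9-9)^2=0, (4-6)^2=4, (5-1)^2=16
sum(d^2) = 78.
Step 3: rho = 1 - 6*78 / (10*(10^2 - 1)) = 1 - 468/990 = 0.527273.
Step 4: Under H0, t = rho * sqrt((n-2)/(1-rho^2)) = 1.7552 ~ t(8).
Step 5: Two-sided p-value from the t-distribution with 8 df = 0.117308.
Step 6: alpha = 0.05. fail to reject H0.

rho = 0.5273, p = 0.117308, fail to reject H0 at alpha = 0.05.


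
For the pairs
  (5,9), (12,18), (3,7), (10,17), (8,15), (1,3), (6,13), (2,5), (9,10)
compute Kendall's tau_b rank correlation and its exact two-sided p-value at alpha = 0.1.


Step 1: Enumerate the 36 unordered pairs (i,j) with i<j and classify each by sign(x_j-x_i) * sign(y_j-y_i).
  (1,2):dx=+7,dy=+9->C; (1,3):dx=-2,dy=-2->C; (1,4):dx=+5,dy=+8->C; (1,5):dx=+3,dy=+6->C
  (1,6):dx=-4,dy=-6->C; (1,7):dx=+1,dy=+4->C; (1,8):dx=-3,dy=-4->C; (1,9):dx=+4,dy=+1->C
  (2,3):dx=-9,dy=-11->C; (2,4):dx=-2,dy=-1->C; (2,5):dx=-4,dy=-3->C; (2,6):dx=-11,dy=-15->C
  (2,7):dx=-6,dy=-5->C; (2,8):dx=-10,dy=-13->C; (2,9):dx=-3,dy=-8->C; (3,4):dx=+7,dy=+10->C
  (3,5):dx=+5,dy=+8->C; (3,6):dx=-2,dy=-4->C; (3,7):dx=+3,dy=+6->C; (3,8):dx=-1,dy=-2->C
  (3,9):dx=+6,dy=+3->C; (4,5):dx=-2,dy=-2->C; (4,6):dx=-9,dy=-14->C; (4,7):dx=-4,dy=-4->C
  (4,8):dx=-8,dy=-12->C; (4,9):dx=-1,dy=-7->C; (5,6):dx=-7,dy=-12->C; (5,7):dx=-2,dy=-2->C
  (5,8):dx=-6,dy=-10->C; (5,9):dx=+1,dy=-5->D; (6,7):dx=+5,dy=+10->C; (6,8):dx=+1,dy=+2->C
  (6,9):dx=+8,dy=+7->C; (7,8):dx=-4,dy=-8->C; (7,9):dx=+3,dy=-3->D; (8,9):dx=+7,dy=+5->C
Step 2: C = 34, D = 2, total pairs = 36.
Step 3: tau = (C - D)/(n(n-1)/2) = (34 - 2)/36 = 0.888889.
Step 4: Exact two-sided p-value (enumerate n! = 362880 permutations of y under H0): p = 0.000243.
Step 5: alpha = 0.1. reject H0.

tau_b = 0.8889 (C=34, D=2), p = 0.000243, reject H0.


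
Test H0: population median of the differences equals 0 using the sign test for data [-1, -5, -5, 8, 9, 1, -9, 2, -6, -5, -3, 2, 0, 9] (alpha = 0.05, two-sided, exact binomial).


Step 1: Discard zero differences. Original n = 14; n_eff = number of nonzero differences = 13.
Nonzero differences (with sign): -1, -5, -5, +8, +9, +1, -9, +2, -6, -5, -3, +2, +9
Step 2: Count signs: positive = 6, negative = 7.
Step 3: Under H0: P(positive) = 0.5, so the number of positives S ~ Bin(13, 0.5).
Step 4: Two-sided exact p-value = sum of Bin(13,0.5) probabilities at or below the observed probability = 1.000000.
Step 5: alpha = 0.05. fail to reject H0.

n_eff = 13, pos = 6, neg = 7, p = 1.000000, fail to reject H0.


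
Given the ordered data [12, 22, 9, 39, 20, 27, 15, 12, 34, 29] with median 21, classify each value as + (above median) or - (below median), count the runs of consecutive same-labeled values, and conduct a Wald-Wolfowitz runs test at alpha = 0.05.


Step 1: Compute median = 21; label A = above, B = below.
Labels in order: BABABABBAA  (n_A = 5, n_B = 5)
Step 2: Count runs R = 8.
Step 3: Under H0 (random ordering), E[R] = 2*n_A*n_B/(n_A+n_B) + 1 = 2*5*5/10 + 1 = 6.0000.
        Var[R] = 2*n_A*n_B*(2*n_A*n_B - n_A - n_B) / ((n_A+n_B)^2 * (n_A+n_B-1)) = 2000/900 = 2.2222.
        SD[R] = 1.4907.
Step 4: Continuity-corrected z = (R - 0.5 - E[R]) / SD[R] = (8 - 0.5 - 6.0000) / 1.4907 = 1.0062.
Step 5: Two-sided p-value via normal approximation = 2*(1 - Phi(|z|)) = 0.314305.
Step 6: alpha = 0.05. fail to reject H0.

R = 8, z = 1.0062, p = 0.314305, fail to reject H0.


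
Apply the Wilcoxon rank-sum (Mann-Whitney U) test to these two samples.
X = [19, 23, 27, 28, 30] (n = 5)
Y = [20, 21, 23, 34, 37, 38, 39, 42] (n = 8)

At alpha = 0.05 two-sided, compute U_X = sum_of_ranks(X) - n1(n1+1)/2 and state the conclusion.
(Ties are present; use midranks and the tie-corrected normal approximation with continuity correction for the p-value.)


Step 1: Combine and sort all 13 observations; assign midranks.
sorted (value, group): (19,X), (20,Y), (21,Y), (23,X), (23,Y), (27,X), (28,X), (30,X), (34,Y), (37,Y), (38,Y), (39,Y), (42,Y)
ranks: 19->1, 20->2, 21->3, 23->4.5, 23->4.5, 27->6, 28->7, 30->8, 34->9, 37->10, 38->11, 39->12, 42->13
Step 2: Rank sum for X: R1 = 1 + 4.5 + 6 + 7 + 8 = 26.5.
Step 3: U_X = R1 - n1(n1+1)/2 = 26.5 - 5*6/2 = 26.5 - 15 = 11.5.
       U_Y = n1*n2 - U_X = 40 - 11.5 = 28.5.
Step 4: Ties are present, so use the tie-corrected normal approximation (with continuity correction) for the p-value.
Step 5: p-value = 0.240919; compare to alpha = 0.05. fail to reject H0.

U_X = 11.5, p = 0.240919, fail to reject H0 at alpha = 0.05.


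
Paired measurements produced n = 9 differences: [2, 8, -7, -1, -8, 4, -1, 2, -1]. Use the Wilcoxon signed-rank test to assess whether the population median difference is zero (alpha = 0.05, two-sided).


Step 1: Drop any zero differences (none here) and take |d_i|.
|d| = [2, 8, 7, 1, 8, 4, 1, 2, 1]
Step 2: Midrank |d_i| (ties get averaged ranks).
ranks: |2|->4.5, |8|->8.5, |7|->7, |1|->2, |8|->8.5, |4|->6, |1|->2, |2|->4.5, |1|->2
Step 3: Attach original signs; sum ranks with positive sign and with negative sign.
W+ = 4.5 + 8.5 + 6 + 4.5 = 23.5
W- = 7 + 2 + 8.5 + 2 + 2 = 21.5
(Check: W+ + W- = 45 should equal n(n+1)/2 = 45.)
Step 4: Test statistic W = min(W+, W-) = 21.5.
Step 5: Ties in |d|, so use the tie-corrected normal approximation.
        E[W] = n(n+1)/4 = 9*10/4 = 22.5.
        Tie groups: |d|=1 (t=3), |d|=2 (t=2), |d|=8 (t=2); sum(t^3 - t) = 36.
        Var[W] = n(n+1)(2n+1)/24 - sum(t^3-t)/48 = 1710/24 - 36/48 = 70.5.
        z = (W - E[W]) / sqrt(Var[W]) = (21.5 - 22.5) / 8.3964 = -0.1191.
        Two-sided p = 2*Phi(z) = 0.905198.
Step 6: alpha = 0.05. fail to reject H0.

W+ = 23.5, W- = 21.5, W = min = 21.5, p = 0.905198, fail to reject H0.


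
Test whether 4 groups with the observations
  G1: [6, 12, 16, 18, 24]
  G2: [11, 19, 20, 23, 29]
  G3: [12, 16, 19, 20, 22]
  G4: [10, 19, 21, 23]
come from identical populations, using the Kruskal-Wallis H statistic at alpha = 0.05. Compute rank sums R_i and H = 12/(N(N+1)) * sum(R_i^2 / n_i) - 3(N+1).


Step 1: Combine all N = 19 observations and assign midranks.
sorted (value, group, rank): (6,G1,1), (10,G4,2), (11,G2,3), (12,G1,4.5), (12,G3,4.5), (16,G1,6.5), (16,G3,6.5), (18,G1,8), (19,G2,10), (19,G3,10), (19,G4,10), (20,G2,12.5), (20,G3,12.5), (21,G4,14), (22,G3,15), (23,G2,16.5), (23,G4,16.5), (24,G1,18), (29,G2,19)
Step 2: Sum ranks within each group.
R_1 = 38 (n_1 = 5)
R_2 = 61 (n_2 = 5)
R_3 = 48.5 (n_3 = 5)
R_4 = 42.5 (n_4 = 4)
Step 3: H = 12/(N(N+1)) * sum(R_i^2/n_i) - 3(N+1)
     = 12/(19*20) * (38^2/5 + 61^2/5 + 48.5^2/5 + 42.5^2/4) - 3*20
     = 0.031579 * 1955.01 - 60
     = 1.737237.
Step 4: Ties present; correction factor C = 1 - 48/(19^3 - 19) = 0.992982. Corrected H = 1.737237 / 0.992982 = 1.749514.
Step 5: Under H0, H ~ chi^2(3); p-value = 0.625982.
Step 6: alpha = 0.05. fail to reject H0.

H = 1.7495, df = 3, p = 0.625982, fail to reject H0.


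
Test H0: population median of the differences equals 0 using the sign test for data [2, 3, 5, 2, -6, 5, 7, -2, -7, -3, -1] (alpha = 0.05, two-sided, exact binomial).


Step 1: Discard zero differences. Original n = 11; n_eff = number of nonzero differences = 11.
Nonzero differences (with sign): +2, +3, +5, +2, -6, +5, +7, -2, -7, -3, -1
Step 2: Count signs: positive = 6, negative = 5.
Step 3: Under H0: P(positive) = 0.5, so the number of positives S ~ Bin(11, 0.5).
Step 4: Two-sided exact p-value = sum of Bin(11,0.5) probabilities at or below the observed probability = 1.000000.
Step 5: alpha = 0.05. fail to reject H0.

n_eff = 11, pos = 6, neg = 5, p = 1.000000, fail to reject H0.


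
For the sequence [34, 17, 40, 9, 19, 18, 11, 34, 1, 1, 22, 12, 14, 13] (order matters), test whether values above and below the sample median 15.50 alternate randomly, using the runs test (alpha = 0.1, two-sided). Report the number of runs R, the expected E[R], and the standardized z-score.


Step 1: Compute median = 15.50; label A = above, B = below.
Labels in order: AAABAABABBABBB  (n_A = 7, n_B = 7)
Step 2: Count runs R = 8.
Step 3: Under H0 (random ordering), E[R] = 2*n_A*n_B/(n_A+n_B) + 1 = 2*7*7/14 + 1 = 8.0000.
        Var[R] = 2*n_A*n_B*(2*n_A*n_B - n_A - n_B) / ((n_A+n_B)^2 * (n_A+n_B-1)) = 8232/2548 = 3.2308.
        SD[R] = 1.7974.
Step 4: R = E[R], so z = 0 with no continuity correction.
Step 5: Two-sided p-value via normal approximation = 2*(1 - Phi(|z|)) = 1.000000.
Step 6: alpha = 0.1. fail to reject H0.

R = 8, z = 0.0000, p = 1.000000, fail to reject H0.


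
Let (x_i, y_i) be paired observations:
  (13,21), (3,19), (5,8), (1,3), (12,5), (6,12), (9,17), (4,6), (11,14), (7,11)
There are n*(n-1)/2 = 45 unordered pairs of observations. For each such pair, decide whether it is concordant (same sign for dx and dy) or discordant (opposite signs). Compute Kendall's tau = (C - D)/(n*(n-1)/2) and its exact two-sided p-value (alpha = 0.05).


Step 1: Enumerate the 45 unordered pairs (i,j) with i<j and classify each by sign(x_j-x_i) * sign(y_j-y_i).
  (1,2):dx=-10,dy=-2->C; (1,3):dx=-8,dy=-13->C; (1,4):dx=-12,dy=-18->C; (1,5):dx=-1,dy=-16->C
  (1,6):dx=-7,dy=-9->C; (1,7):dx=-4,dy=-4->C; (1,8):dx=-9,dy=-15->C; (1,9):dx=-2,dy=-7->C
  (1,10):dx=-6,dy=-10->C; (2,3):dx=+2,dy=-11->D; (2,4):dx=-2,dy=-16->C; (2,5):dx=+9,dy=-14->D
  (2,6):dx=+3,dy=-7->D; (2,7):dx=+6,dy=-2->D; (2,8):dx=+1,dy=-13->D; (2,9):dx=+8,dy=-5->D
  (2,10):dx=+4,dy=-8->D; (3,4):dx=-4,dy=-5->C; (3,5):dx=+7,dy=-3->D; (3,6):dx=+1,dy=+4->C
  (3,7):dx=+4,dy=+9->C; (3,8):dx=-1,dy=-2->C; (3,9):dx=+6,dy=+6->C; (3,10):dx=+2,dy=+3->C
  (4,5):dx=+11,dy=+2->C; (4,6):dx=+5,dy=+9->C; (4,7):dx=+8,dy=+14->C; (4,8):dx=+3,dy=+3->C
  (4,9):dx=+10,dy=+11->C; (4,10):dx=+6,dy=+8->C; (5,6):dx=-6,dy=+7->D; (5,7):dx=-3,dy=+12->D
  (5,8):dx=-8,dy=+1->D; (5,9):dx=-1,dy=+9->D; (5,10):dx=-5,dy=+6->D; (6,7):dx=+3,dy=+5->C
  (6,8):dx=-2,dy=-6->C; (6,9):dx=+5,dy=+2->C; (6,10):dx=+1,dy=-1->D; (7,8):dx=-5,dy=-11->C
  (7,9):dx=+2,dy=-3->D; (7,10):dx=-2,dy=-6->C; (8,9):dx=+7,dy=+8->C; (8,10):dx=+3,dy=+5->C
  (9,10):dx=-4,dy=-3->C
Step 2: C = 30, D = 15, total pairs = 45.
Step 3: tau = (C - D)/(n(n-1)/2) = (30 - 15)/45 = 0.333333.
Step 4: Exact two-sided p-value (enumerate n! = 3628800 permutations of y under H0): p = 0.216373.
Step 5: alpha = 0.05. fail to reject H0.

tau_b = 0.3333 (C=30, D=15), p = 0.216373, fail to reject H0.


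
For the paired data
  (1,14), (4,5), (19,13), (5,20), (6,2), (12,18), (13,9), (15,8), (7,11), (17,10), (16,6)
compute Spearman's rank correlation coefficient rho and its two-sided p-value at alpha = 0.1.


Step 1: Rank x and y separately (midranks; no ties here).
rank(x): 1->1, 4->2, 19->11, 5->3, 6->4, 12->6, 13->7, 15->8, 7->5, 17->10, 16->9
rank(y): 14->9, 5->2, 13->8, 20->11, 2->1, 18->10, 9->5, 8->4, 11->7, 10->6, 6->3
Step 2: d_i = R_x(i) - R_y(i); compute d_i^2.
  (1-9)^2=64, (2-2)^2=0, (11-8)^2=9, (3-11)^2=64, (4-1)^2=9, (6-10)^2=16, (7-5)^2=4, (8-4)^2=16, (5-7)^2=4, (10-6)^2=16, (9-3)^2=36
sum(d^2) = 238.
Step 3: rho = 1 - 6*238 / (11*(11^2 - 1)) = 1 - 1428/1320 = -0.081818.
Step 4: Under H0, t = rho * sqrt((n-2)/(1-rho^2)) = -0.2463 ~ t(9).
Step 5: Two-sided p-value from the t-distribution with 9 df = 0.810990.
Step 6: alpha = 0.1. fail to reject H0.

rho = -0.0818, p = 0.810990, fail to reject H0 at alpha = 0.1.


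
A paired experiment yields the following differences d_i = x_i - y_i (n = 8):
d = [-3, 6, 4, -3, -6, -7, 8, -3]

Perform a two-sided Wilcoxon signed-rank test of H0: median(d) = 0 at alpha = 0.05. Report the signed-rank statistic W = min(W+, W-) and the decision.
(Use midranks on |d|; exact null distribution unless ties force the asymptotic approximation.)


Step 1: Drop any zero differences (none here) and take |d_i|.
|d| = [3, 6, 4, 3, 6, 7, 8, 3]
Step 2: Midrank |d_i| (ties get averaged ranks).
ranks: |3|->2, |6|->5.5, |4|->4, |3|->2, |6|->5.5, |7|->7, |8|->8, |3|->2
Step 3: Attach original signs; sum ranks with positive sign and with negative sign.
W+ = 5.5 + 4 + 8 = 17.5
W- = 2 + 2 + 5.5 + 7 + 2 = 18.5
(Check: W+ + W- = 36 should equal n(n+1)/2 = 36.)
Step 4: Test statistic W = min(W+, W-) = 17.5.
Step 5: Ties in |d|, so use the tie-corrected normal approximation.
        E[W] = n(n+1)/4 = 8*9/4 = 18.
        Tie groups: |d|=3 (t=3), |d|=6 (t=2); sum(t^3 - t) = 30.
        Var[W] = n(n+1)(2n+1)/24 - sum(t^3-t)/48 = 1224/24 - 30/48 = 50.375.
        z = (W - E[W]) / sqrt(Var[W]) = (17.5 - 18) / 7.0975 = -0.0704.
        Two-sided p = 2*Phi(z) = 0.943838.
Step 6: alpha = 0.05. fail to reject H0.

W+ = 17.5, W- = 18.5, W = min = 17.5, p = 0.943838, fail to reject H0.


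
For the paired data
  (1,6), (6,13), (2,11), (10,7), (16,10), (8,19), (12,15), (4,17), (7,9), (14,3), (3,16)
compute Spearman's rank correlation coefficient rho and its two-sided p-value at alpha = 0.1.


Step 1: Rank x and y separately (midranks; no ties here).
rank(x): 1->1, 6->5, 2->2, 10->8, 16->11, 8->7, 12->9, 4->4, 7->6, 14->10, 3->3
rank(y): 6->2, 13->7, 11->6, 7->3, 10->5, 19->11, 15->8, 17->10, 9->4, 3->1, 16->9
Step 2: d_i = R_x(i) - R_y(i); compute d_i^2.
  (1-2)^2=1, (5-7)^2=4, (2-6)^2=16, (8-3)^2=25, (11-5)^2=36, (7-11)^2=16, (9-8)^2=1, (4-10)^2=36, (6-4)^2=4, (10-1)^2=81, (3-9)^2=36
sum(d^2) = 256.
Step 3: rho = 1 - 6*256 / (11*(11^2 - 1)) = 1 - 1536/1320 = -0.163636.
Step 4: Under H0, t = rho * sqrt((n-2)/(1-rho^2)) = -0.4976 ~ t(9).
Step 5: Two-sided p-value from the t-distribution with 9 df = 0.630685.
Step 6: alpha = 0.1. fail to reject H0.

rho = -0.1636, p = 0.630685, fail to reject H0 at alpha = 0.1.
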